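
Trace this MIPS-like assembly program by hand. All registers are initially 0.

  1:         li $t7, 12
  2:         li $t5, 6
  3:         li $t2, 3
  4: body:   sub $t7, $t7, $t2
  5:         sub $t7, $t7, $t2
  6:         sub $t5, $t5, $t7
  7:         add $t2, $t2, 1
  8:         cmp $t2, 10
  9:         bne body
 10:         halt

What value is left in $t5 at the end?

li $t7, 12 → $t7=12
li $t5, 6 → $t5=6
li $t2, 3 → $t2=3
sub $t7, $t7, $t2 → $t7=12-3=9
sub $t7, $t7, $t2 → $t7=9-3=6
sub $t5, $t5, $t7 → $t5=6-6=0
add $t2, $t2, 1 → $t2=3+1=4
cmp $t2, 10  (cmp 4,10)
bne body: taken
sub $t7, $t7, $t2 → $t7=6-4=2
sub $t7, $t7, $t2 → $t7=2-4=-2
sub $t5, $t5, $t7 → $t5=0-(-2)=2
add $t2, $t2, 1 → $t2=4+1=5
cmp $t2, 10  (cmp 5,10)
bne body: taken
sub $t7, $t7, $t2 → $t7=(-2)-5=-7
sub $t7, $t7, $t2 → $t7=(-7)-5=-12
sub $t5, $t5, $t7 → $t5=2-(-12)=14
add $t2, $t2, 1 → $t2=5+1=6
cmp $t2, 10  (cmp 6,10)
bne body: taken
sub $t7, $t7, $t2 → $t7=(-12)-6=-18
sub $t7, $t7, $t2 → $t7=(-18)-6=-24
sub $t5, $t5, $t7 → $t5=14-(-24)=38
add $t2, $t2, 1 → $t2=6+1=7
cmp $t2, 10  (cmp 7,10)
bne body: taken
sub $t7, $t7, $t2 → $t7=(-24)-7=-31
sub $t7, $t7, $t2 → $t7=(-31)-7=-38
sub $t5, $t5, $t7 → $t5=38-(-38)=76
add $t2, $t2, 1 → $t2=7+1=8
cmp $t2, 10  (cmp 8,10)
bne body: taken
sub $t7, $t7, $t2 → $t7=(-38)-8=-46
sub $t7, $t7, $t2 → $t7=(-46)-8=-54
sub $t5, $t5, $t7 → $t5=76-(-54)=130
add $t2, $t2, 1 → $t2=8+1=9
cmp $t2, 10  (cmp 9,10)
bne body: taken
sub $t7, $t7, $t2 → $t7=(-54)-9=-63
sub $t7, $t7, $t2 → $t7=(-63)-9=-72
sub $t5, $t5, $t7 → $t5=130-(-72)=202
add $t2, $t2, 1 → $t2=9+1=10
cmp $t2, 10  (cmp 10,10)
bne body: not taken
halt.

202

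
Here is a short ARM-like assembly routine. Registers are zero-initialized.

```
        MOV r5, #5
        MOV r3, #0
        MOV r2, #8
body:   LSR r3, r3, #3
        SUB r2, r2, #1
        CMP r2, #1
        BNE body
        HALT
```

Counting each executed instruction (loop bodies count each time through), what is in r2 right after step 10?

MOV r5, #5 → r5=5
MOV r3, #0 → r3=0
MOV r2, #8 → r2=8
LSR r3, r3, #3 → r3=0>>3=0
SUB r2, r2, #1 → r2=8-1=7
CMP r2, #1  (cmp 7,1)
BNE body: taken
LSR r3, r3, #3 → r3=0>>3=0
SUB r2, r2, #1 → r2=7-1=6
CMP r2, #1  (cmp 6,1)
After step 10: r2 = 6.

6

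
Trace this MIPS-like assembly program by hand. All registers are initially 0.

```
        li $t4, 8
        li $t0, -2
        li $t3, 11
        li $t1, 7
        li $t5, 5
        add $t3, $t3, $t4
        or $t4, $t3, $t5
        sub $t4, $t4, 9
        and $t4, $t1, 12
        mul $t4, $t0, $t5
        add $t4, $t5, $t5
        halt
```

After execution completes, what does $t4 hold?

10

after li $t4, 8: $t4=8
after li $t0, -2: $t0=-2
after li $t3, 11: $t3=11
after li $t1, 7: $t1=7
after li $t5, 5: $t5=5
after add $t3, $t3, $t4: $t3=11+8=19
after or $t4, $t3, $t5: $t4=19|5=23
after sub $t4, $t4, 9: $t4=23-9=14
after and $t4, $t1, 12: $t4=7&12=4
after mul $t4, $t0, $t5: $t4=(-2)*5=-10
after add $t4, $t5, $t5: $t4=5+5=10
halt.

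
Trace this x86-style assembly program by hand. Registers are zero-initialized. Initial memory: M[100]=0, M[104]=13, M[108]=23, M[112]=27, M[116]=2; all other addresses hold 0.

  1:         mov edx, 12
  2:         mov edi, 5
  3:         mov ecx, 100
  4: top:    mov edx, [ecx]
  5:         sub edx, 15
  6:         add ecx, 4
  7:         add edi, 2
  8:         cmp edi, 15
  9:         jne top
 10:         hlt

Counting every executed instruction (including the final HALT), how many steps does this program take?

34

edx=12
edi=5
ecx=100
edx=M[100]=0
edx=0-15=-15
ecx=100+4=104
edi=5+2=7
cmp edi, 15  (cmp 7,15)
jne top: taken
edx=M[104]=13
edx=13-15=-2
ecx=104+4=108
edi=7+2=9
cmp edi, 15  (cmp 9,15)
jne top: taken
edx=M[108]=23
edx=23-15=8
ecx=108+4=112
edi=9+2=11
cmp edi, 15  (cmp 11,15)
jne top: taken
edx=M[112]=27
edx=27-15=12
ecx=112+4=116
edi=11+2=13
cmp edi, 15  (cmp 13,15)
jne top: taken
edx=M[116]=2
edx=2-15=-13
ecx=116+4=120
edi=13+2=15
cmp edi, 15  (cmp 15,15)
jne top: not taken
halt.
Total executed instructions: 34.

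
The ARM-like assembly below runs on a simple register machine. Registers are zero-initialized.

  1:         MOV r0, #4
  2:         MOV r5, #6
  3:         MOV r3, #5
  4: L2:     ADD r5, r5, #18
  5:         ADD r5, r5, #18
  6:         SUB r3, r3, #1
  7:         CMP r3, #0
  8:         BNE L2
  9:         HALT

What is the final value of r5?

186

r0=4
r5=6
r3=5
r5=6+18=24
r5=24+18=42
r3=5-1=4
CMP r3, #0  (cmp 4,0)
BNE L2: taken
r5=42+18=60
r5=60+18=78
r3=4-1=3
CMP r3, #0  (cmp 3,0)
BNE L2: taken
r5=78+18=96
r5=96+18=114
r3=3-1=2
CMP r3, #0  (cmp 2,0)
BNE L2: taken
r5=114+18=132
r5=132+18=150
r3=2-1=1
CMP r3, #0  (cmp 1,0)
BNE L2: taken
r5=150+18=168
r5=168+18=186
r3=1-1=0
CMP r3, #0  (cmp 0,0)
BNE L2: not taken
halt.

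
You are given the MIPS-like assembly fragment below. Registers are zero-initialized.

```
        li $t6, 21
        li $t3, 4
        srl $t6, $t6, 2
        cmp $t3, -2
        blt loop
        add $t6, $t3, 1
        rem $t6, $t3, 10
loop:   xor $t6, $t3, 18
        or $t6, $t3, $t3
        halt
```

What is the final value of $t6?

4

after li $t6, 21: $t6=21
after li $t3, 4: $t3=4
after srl $t6, $t6, 2: $t6=21>>2=5
cmp $t3, -2  (cmp 4,-2)
blt loop: not taken
after add $t6, $t3, 1: $t6=4+1=5
after rem $t6, $t3, 10: $t6=4%10=4
after xor $t6, $t3, 18: $t6=4^18=22
after or $t6, $t3, $t3: $t6=4|4=4
halt.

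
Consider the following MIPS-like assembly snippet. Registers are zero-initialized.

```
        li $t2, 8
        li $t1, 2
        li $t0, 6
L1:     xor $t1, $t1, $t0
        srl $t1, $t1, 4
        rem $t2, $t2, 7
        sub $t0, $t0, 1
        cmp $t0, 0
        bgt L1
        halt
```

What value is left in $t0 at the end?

0

li $t2, 8 → $t2=8
li $t1, 2 → $t1=2
li $t0, 6 → $t0=6
xor $t1, $t1, $t0 → $t1=2^6=4
srl $t1, $t1, 4 → $t1=4>>4=0
rem $t2, $t2, 7 → $t2=8%7=1
sub $t0, $t0, 1 → $t0=6-1=5
cmp $t0, 0  (cmp 5,0)
bgt L1: taken
xor $t1, $t1, $t0 → $t1=0^5=5
srl $t1, $t1, 4 → $t1=5>>4=0
rem $t2, $t2, 7 → $t2=1%7=1
sub $t0, $t0, 1 → $t0=5-1=4
cmp $t0, 0  (cmp 4,0)
bgt L1: taken
xor $t1, $t1, $t0 → $t1=0^4=4
srl $t1, $t1, 4 → $t1=4>>4=0
rem $t2, $t2, 7 → $t2=1%7=1
sub $t0, $t0, 1 → $t0=4-1=3
cmp $t0, 0  (cmp 3,0)
bgt L1: taken
xor $t1, $t1, $t0 → $t1=0^3=3
srl $t1, $t1, 4 → $t1=3>>4=0
rem $t2, $t2, 7 → $t2=1%7=1
sub $t0, $t0, 1 → $t0=3-1=2
cmp $t0, 0  (cmp 2,0)
bgt L1: taken
xor $t1, $t1, $t0 → $t1=0^2=2
srl $t1, $t1, 4 → $t1=2>>4=0
rem $t2, $t2, 7 → $t2=1%7=1
sub $t0, $t0, 1 → $t0=2-1=1
cmp $t0, 0  (cmp 1,0)
bgt L1: taken
xor $t1, $t1, $t0 → $t1=0^1=1
srl $t1, $t1, 4 → $t1=1>>4=0
rem $t2, $t2, 7 → $t2=1%7=1
sub $t0, $t0, 1 → $t0=1-1=0
cmp $t0, 0  (cmp 0,0)
bgt L1: not taken
halt.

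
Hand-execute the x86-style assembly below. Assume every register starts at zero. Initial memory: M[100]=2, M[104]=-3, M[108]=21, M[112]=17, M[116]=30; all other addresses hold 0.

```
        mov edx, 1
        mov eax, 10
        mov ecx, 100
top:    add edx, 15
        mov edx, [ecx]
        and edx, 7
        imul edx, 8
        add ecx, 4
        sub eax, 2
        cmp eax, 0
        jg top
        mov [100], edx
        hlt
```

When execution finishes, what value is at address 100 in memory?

mov edx, 1 → edx=1
mov eax, 10 → eax=10
mov ecx, 100 → ecx=100
add edx, 15 → edx=1+15=16
mov edx, [ecx] → edx=M[100]=2
and edx, 7 → edx=2&7=2
imul edx, 8 → edx=2*8=16
add ecx, 4 → ecx=100+4=104
sub eax, 2 → eax=10-2=8
cmp eax, 0  (cmp 8,0)
jg top: taken
add edx, 15 → edx=16+15=31
mov edx, [ecx] → edx=M[104]=-3
and edx, 7 → edx=(-3)&7=5
imul edx, 8 → edx=5*8=40
add ecx, 4 → ecx=104+4=108
sub eax, 2 → eax=8-2=6
cmp eax, 0  (cmp 6,0)
jg top: taken
add edx, 15 → edx=40+15=55
mov edx, [ecx] → edx=M[108]=21
and edx, 7 → edx=21&7=5
imul edx, 8 → edx=5*8=40
add ecx, 4 → ecx=108+4=112
sub eax, 2 → eax=6-2=4
cmp eax, 0  (cmp 4,0)
jg top: taken
add edx, 15 → edx=40+15=55
mov edx, [ecx] → edx=M[112]=17
and edx, 7 → edx=17&7=1
imul edx, 8 → edx=1*8=8
add ecx, 4 → ecx=112+4=116
sub eax, 2 → eax=4-2=2
cmp eax, 0  (cmp 2,0)
jg top: taken
add edx, 15 → edx=8+15=23
mov edx, [ecx] → edx=M[116]=30
and edx, 7 → edx=30&7=6
imul edx, 8 → edx=6*8=48
add ecx, 4 → ecx=116+4=120
sub eax, 2 → eax=2-2=0
cmp eax, 0  (cmp 0,0)
jg top: not taken
mov [100], edx → M[100]=48
halt.

48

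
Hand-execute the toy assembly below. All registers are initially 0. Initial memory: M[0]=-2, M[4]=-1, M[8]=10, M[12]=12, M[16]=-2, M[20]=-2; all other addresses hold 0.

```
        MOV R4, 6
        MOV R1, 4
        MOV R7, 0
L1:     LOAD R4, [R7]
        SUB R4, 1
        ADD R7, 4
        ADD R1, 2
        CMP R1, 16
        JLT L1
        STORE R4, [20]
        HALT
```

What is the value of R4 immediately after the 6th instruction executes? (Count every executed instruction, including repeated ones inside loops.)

R4=6
R1=4
R7=0
R4=M[0]=-2
R4=(-2)-1=-3
R7=0+4=4
After step 6: R4 = -3.

-3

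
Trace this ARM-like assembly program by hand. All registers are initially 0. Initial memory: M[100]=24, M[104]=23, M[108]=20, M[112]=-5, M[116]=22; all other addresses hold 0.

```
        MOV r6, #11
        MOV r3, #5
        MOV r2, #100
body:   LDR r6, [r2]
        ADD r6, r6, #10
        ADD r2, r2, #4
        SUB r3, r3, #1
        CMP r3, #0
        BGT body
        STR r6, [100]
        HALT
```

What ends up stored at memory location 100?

32

r6=11
r3=5
r2=100
r6=M[100]=24
r6=24+10=34
r2=100+4=104
r3=5-1=4
CMP r3, #0  (cmp 4,0)
BGT body: taken
r6=M[104]=23
r6=23+10=33
r2=104+4=108
r3=4-1=3
CMP r3, #0  (cmp 3,0)
BGT body: taken
r6=M[108]=20
r6=20+10=30
r2=108+4=112
r3=3-1=2
CMP r3, #0  (cmp 2,0)
BGT body: taken
r6=M[112]=-5
r6=(-5)+10=5
r2=112+4=116
r3=2-1=1
CMP r3, #0  (cmp 1,0)
BGT body: taken
r6=M[116]=22
r6=22+10=32
r2=116+4=120
r3=1-1=0
CMP r3, #0  (cmp 0,0)
BGT body: not taken
STR r6, [100] → M[100]=32
halt.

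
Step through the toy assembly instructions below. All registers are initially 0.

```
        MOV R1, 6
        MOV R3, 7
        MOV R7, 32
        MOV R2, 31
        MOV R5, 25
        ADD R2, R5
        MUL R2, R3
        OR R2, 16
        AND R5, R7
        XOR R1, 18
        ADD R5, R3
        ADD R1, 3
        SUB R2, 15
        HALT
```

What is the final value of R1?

23

MOV R1, 6 → R1=6
MOV R3, 7 → R3=7
MOV R7, 32 → R7=32
MOV R2, 31 → R2=31
MOV R5, 25 → R5=25
ADD R2, R5 → R2=31+25=56
MUL R2, R3 → R2=56*7=392
OR R2, 16 → R2=392|16=408
AND R5, R7 → R5=25&32=0
XOR R1, 18 → R1=6^18=20
ADD R5, R3 → R5=0+7=7
ADD R1, 3 → R1=20+3=23
SUB R2, 15 → R2=408-15=393
halt.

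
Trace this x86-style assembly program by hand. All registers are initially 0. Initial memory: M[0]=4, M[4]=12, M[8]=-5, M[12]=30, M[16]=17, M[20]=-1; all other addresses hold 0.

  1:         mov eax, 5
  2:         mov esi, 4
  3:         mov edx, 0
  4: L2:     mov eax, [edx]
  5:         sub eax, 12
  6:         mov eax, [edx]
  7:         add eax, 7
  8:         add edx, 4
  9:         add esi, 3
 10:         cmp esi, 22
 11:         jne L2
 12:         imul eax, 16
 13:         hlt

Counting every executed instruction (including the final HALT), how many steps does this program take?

53

mov eax, 5 → eax=5
mov esi, 4 → esi=4
mov edx, 0 → edx=0
mov eax, [edx] → eax=M[0]=4
sub eax, 12 → eax=4-12=-8
mov eax, [edx] → eax=M[0]=4
add eax, 7 → eax=4+7=11
add edx, 4 → edx=0+4=4
add esi, 3 → esi=4+3=7
cmp esi, 22  (cmp 7,22)
jne L2: taken
mov eax, [edx] → eax=M[4]=12
sub eax, 12 → eax=12-12=0
mov eax, [edx] → eax=M[4]=12
add eax, 7 → eax=12+7=19
add edx, 4 → edx=4+4=8
add esi, 3 → esi=7+3=10
cmp esi, 22  (cmp 10,22)
jne L2: taken
mov eax, [edx] → eax=M[8]=-5
sub eax, 12 → eax=(-5)-12=-17
mov eax, [edx] → eax=M[8]=-5
add eax, 7 → eax=(-5)+7=2
add edx, 4 → edx=8+4=12
add esi, 3 → esi=10+3=13
cmp esi, 22  (cmp 13,22)
jne L2: taken
mov eax, [edx] → eax=M[12]=30
sub eax, 12 → eax=30-12=18
mov eax, [edx] → eax=M[12]=30
add eax, 7 → eax=30+7=37
add edx, 4 → edx=12+4=16
add esi, 3 → esi=13+3=16
cmp esi, 22  (cmp 16,22)
jne L2: taken
mov eax, [edx] → eax=M[16]=17
sub eax, 12 → eax=17-12=5
mov eax, [edx] → eax=M[16]=17
add eax, 7 → eax=17+7=24
add edx, 4 → edx=16+4=20
add esi, 3 → esi=16+3=19
cmp esi, 22  (cmp 19,22)
jne L2: taken
mov eax, [edx] → eax=M[20]=-1
sub eax, 12 → eax=(-1)-12=-13
mov eax, [edx] → eax=M[20]=-1
add eax, 7 → eax=(-1)+7=6
add edx, 4 → edx=20+4=24
add esi, 3 → esi=19+3=22
cmp esi, 22  (cmp 22,22)
jne L2: not taken
imul eax, 16 → eax=6*16=96
halt.
Total executed instructions: 53.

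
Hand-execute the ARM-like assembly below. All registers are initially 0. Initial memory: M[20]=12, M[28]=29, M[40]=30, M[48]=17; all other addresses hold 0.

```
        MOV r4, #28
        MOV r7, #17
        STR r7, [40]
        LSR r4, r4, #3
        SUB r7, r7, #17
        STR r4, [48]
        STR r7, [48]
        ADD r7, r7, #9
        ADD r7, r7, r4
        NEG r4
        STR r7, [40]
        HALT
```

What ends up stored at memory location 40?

MOV r4, #28 → r4=28
MOV r7, #17 → r7=17
STR r7, [40] → M[40]=17
LSR r4, r4, #3 → r4=28>>3=3
SUB r7, r7, #17 → r7=17-17=0
STR r4, [48] → M[48]=3
STR r7, [48] → M[48]=0
ADD r7, r7, #9 → r7=0+9=9
ADD r7, r7, r4 → r7=9+3=12
NEG r4 → r4=-(3)=-3
STR r7, [40] → M[40]=12
halt.

12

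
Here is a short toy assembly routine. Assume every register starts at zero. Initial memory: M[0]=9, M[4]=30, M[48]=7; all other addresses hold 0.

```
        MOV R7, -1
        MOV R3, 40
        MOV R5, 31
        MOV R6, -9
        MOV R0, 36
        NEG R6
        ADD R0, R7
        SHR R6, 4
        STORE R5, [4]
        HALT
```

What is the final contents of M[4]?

31

after MOV R7, -1: R7=-1
after MOV R3, 40: R3=40
after MOV R5, 31: R5=31
after MOV R6, -9: R6=-9
after MOV R0, 36: R0=36
after NEG R6: R6=-(-9)=9
after ADD R0, R7: R0=36+(-1)=35
after SHR R6, 4: R6=9>>4=0
STORE R5, [4] → M[4]=31
halt.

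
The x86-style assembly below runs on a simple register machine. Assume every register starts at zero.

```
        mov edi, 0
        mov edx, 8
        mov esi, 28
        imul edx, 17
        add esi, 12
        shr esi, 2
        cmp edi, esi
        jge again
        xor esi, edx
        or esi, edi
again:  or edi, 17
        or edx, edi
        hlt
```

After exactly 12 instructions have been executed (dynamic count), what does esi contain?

130

mov edi, 0 → edi=0
mov edx, 8 → edx=8
mov esi, 28 → esi=28
imul edx, 17 → edx=8*17=136
add esi, 12 → esi=28+12=40
shr esi, 2 → esi=40>>2=10
cmp edi, esi  (cmp 0,10)
jge again: not taken
xor esi, edx → esi=10^136=130
or esi, edi → esi=130|0=130
or edi, 17 → edi=0|17=17
or edx, edi → edx=136|17=153
After step 12: esi = 130.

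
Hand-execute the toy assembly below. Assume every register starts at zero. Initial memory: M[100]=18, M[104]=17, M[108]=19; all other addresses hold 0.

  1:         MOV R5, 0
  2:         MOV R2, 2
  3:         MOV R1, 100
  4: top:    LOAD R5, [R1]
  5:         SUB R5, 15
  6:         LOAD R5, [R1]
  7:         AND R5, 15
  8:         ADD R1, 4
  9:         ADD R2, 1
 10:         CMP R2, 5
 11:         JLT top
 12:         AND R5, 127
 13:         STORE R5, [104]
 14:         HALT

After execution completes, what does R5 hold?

3

R5=0
R2=2
R1=100
R5=M[100]=18
R5=18-15=3
R5=M[100]=18
R5=18&15=2
R1=100+4=104
R2=2+1=3
CMP R2, 5  (cmp 3,5)
JLT top: taken
R5=M[104]=17
R5=17-15=2
R5=M[104]=17
R5=17&15=1
R1=104+4=108
R2=3+1=4
CMP R2, 5  (cmp 4,5)
JLT top: taken
R5=M[108]=19
R5=19-15=4
R5=M[108]=19
R5=19&15=3
R1=108+4=112
R2=4+1=5
CMP R2, 5  (cmp 5,5)
JLT top: not taken
R5=3&127=3
STORE R5, [104] → M[104]=3
halt.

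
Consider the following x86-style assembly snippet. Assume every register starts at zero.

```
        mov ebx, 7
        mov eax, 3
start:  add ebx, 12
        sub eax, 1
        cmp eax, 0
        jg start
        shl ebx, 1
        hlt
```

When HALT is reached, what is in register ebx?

after mov ebx, 7: ebx=7
after mov eax, 3: eax=3
after add ebx, 12: ebx=7+12=19
after sub eax, 1: eax=3-1=2
cmp eax, 0  (cmp 2,0)
jg start: taken
after add ebx, 12: ebx=19+12=31
after sub eax, 1: eax=2-1=1
cmp eax, 0  (cmp 1,0)
jg start: taken
after add ebx, 12: ebx=31+12=43
after sub eax, 1: eax=1-1=0
cmp eax, 0  (cmp 0,0)
jg start: not taken
after shl ebx, 1: ebx=43<<1=86
halt.

86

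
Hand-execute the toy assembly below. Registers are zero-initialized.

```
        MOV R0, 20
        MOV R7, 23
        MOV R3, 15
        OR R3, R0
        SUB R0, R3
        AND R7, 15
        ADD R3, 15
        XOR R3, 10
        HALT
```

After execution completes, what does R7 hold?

7

MOV R0, 20 → R0=20
MOV R7, 23 → R7=23
MOV R3, 15 → R3=15
OR R3, R0 → R3=15|20=31
SUB R0, R3 → R0=20-31=-11
AND R7, 15 → R7=23&15=7
ADD R3, 15 → R3=31+15=46
XOR R3, 10 → R3=46^10=36
halt.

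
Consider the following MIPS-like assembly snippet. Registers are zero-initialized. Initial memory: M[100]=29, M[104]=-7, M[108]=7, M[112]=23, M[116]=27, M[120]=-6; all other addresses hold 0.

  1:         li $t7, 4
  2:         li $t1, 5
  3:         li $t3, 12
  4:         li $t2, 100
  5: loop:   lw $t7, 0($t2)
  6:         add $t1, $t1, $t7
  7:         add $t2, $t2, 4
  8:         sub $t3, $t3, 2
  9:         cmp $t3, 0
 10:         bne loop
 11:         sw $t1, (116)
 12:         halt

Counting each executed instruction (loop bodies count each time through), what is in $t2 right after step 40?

li $t7, 4 → $t7=4
li $t1, 5 → $t1=5
li $t3, 12 → $t3=12
li $t2, 100 → $t2=100
lw $t7, 0($t2) → $t7=M[100]=29
add $t1, $t1, $t7 → $t1=5+29=34
add $t2, $t2, 4 → $t2=100+4=104
sub $t3, $t3, 2 → $t3=12-2=10
cmp $t3, 0  (cmp 10,0)
bne loop: taken
lw $t7, 0($t2) → $t7=M[104]=-7
add $t1, $t1, $t7 → $t1=34+(-7)=27
add $t2, $t2, 4 → $t2=104+4=108
sub $t3, $t3, 2 → $t3=10-2=8
cmp $t3, 0  (cmp 8,0)
bne loop: taken
lw $t7, 0($t2) → $t7=M[108]=7
add $t1, $t1, $t7 → $t1=27+7=34
add $t2, $t2, 4 → $t2=108+4=112
sub $t3, $t3, 2 → $t3=8-2=6
cmp $t3, 0  (cmp 6,0)
bne loop: taken
lw $t7, 0($t2) → $t7=M[112]=23
add $t1, $t1, $t7 → $t1=34+23=57
add $t2, $t2, 4 → $t2=112+4=116
sub $t3, $t3, 2 → $t3=6-2=4
cmp $t3, 0  (cmp 4,0)
bne loop: taken
lw $t7, 0($t2) → $t7=M[116]=27
add $t1, $t1, $t7 → $t1=57+27=84
add $t2, $t2, 4 → $t2=116+4=120
sub $t3, $t3, 2 → $t3=4-2=2
cmp $t3, 0  (cmp 2,0)
bne loop: taken
lw $t7, 0($t2) → $t7=M[120]=-6
add $t1, $t1, $t7 → $t1=84+(-6)=78
add $t2, $t2, 4 → $t2=120+4=124
sub $t3, $t3, 2 → $t3=2-2=0
cmp $t3, 0  (cmp 0,0)
bne loop: not taken
After step 40: $t2 = 124.

124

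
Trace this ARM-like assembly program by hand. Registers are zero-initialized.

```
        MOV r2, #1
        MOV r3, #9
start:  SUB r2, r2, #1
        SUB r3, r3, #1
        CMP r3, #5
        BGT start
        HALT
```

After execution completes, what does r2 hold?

MOV r2, #1 → r2=1
MOV r3, #9 → r3=9
SUB r2, r2, #1 → r2=1-1=0
SUB r3, r3, #1 → r3=9-1=8
CMP r3, #5  (cmp 8,5)
BGT start: taken
SUB r2, r2, #1 → r2=0-1=-1
SUB r3, r3, #1 → r3=8-1=7
CMP r3, #5  (cmp 7,5)
BGT start: taken
SUB r2, r2, #1 → r2=(-1)-1=-2
SUB r3, r3, #1 → r3=7-1=6
CMP r3, #5  (cmp 6,5)
BGT start: taken
SUB r2, r2, #1 → r2=(-2)-1=-3
SUB r3, r3, #1 → r3=6-1=5
CMP r3, #5  (cmp 5,5)
BGT start: not taken
halt.

-3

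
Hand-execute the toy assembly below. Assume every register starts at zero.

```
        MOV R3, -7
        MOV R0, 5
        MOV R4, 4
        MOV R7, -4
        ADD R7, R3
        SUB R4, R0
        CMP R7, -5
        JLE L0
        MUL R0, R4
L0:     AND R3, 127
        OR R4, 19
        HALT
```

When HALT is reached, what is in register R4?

-1

MOV R3, -7 → R3=-7
MOV R0, 5 → R0=5
MOV R4, 4 → R4=4
MOV R7, -4 → R7=-4
ADD R7, R3 → R7=(-4)+(-7)=-11
SUB R4, R0 → R4=4-5=-1
CMP R7, -5  (cmp -11,-5)
JLE L0: taken
AND R3, 127 → R3=(-7)&127=121
OR R4, 19 → R4=(-1)|19=-1
halt.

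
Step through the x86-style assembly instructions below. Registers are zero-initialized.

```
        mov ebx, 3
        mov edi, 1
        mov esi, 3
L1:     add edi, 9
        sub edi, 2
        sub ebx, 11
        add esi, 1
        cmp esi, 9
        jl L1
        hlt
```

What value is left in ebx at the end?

mov ebx, 3 → ebx=3
mov edi, 1 → edi=1
mov esi, 3 → esi=3
add edi, 9 → edi=1+9=10
sub edi, 2 → edi=10-2=8
sub ebx, 11 → ebx=3-11=-8
add esi, 1 → esi=3+1=4
cmp esi, 9  (cmp 4,9)
jl L1: taken
add edi, 9 → edi=8+9=17
sub edi, 2 → edi=17-2=15
sub ebx, 11 → ebx=(-8)-11=-19
add esi, 1 → esi=4+1=5
cmp esi, 9  (cmp 5,9)
jl L1: taken
add edi, 9 → edi=15+9=24
sub edi, 2 → edi=24-2=22
sub ebx, 11 → ebx=(-19)-11=-30
add esi, 1 → esi=5+1=6
cmp esi, 9  (cmp 6,9)
jl L1: taken
add edi, 9 → edi=22+9=31
sub edi, 2 → edi=31-2=29
sub ebx, 11 → ebx=(-30)-11=-41
add esi, 1 → esi=6+1=7
cmp esi, 9  (cmp 7,9)
jl L1: taken
add edi, 9 → edi=29+9=38
sub edi, 2 → edi=38-2=36
sub ebx, 11 → ebx=(-41)-11=-52
add esi, 1 → esi=7+1=8
cmp esi, 9  (cmp 8,9)
jl L1: taken
add edi, 9 → edi=36+9=45
sub edi, 2 → edi=45-2=43
sub ebx, 11 → ebx=(-52)-11=-63
add esi, 1 → esi=8+1=9
cmp esi, 9  (cmp 9,9)
jl L1: not taken
halt.

-63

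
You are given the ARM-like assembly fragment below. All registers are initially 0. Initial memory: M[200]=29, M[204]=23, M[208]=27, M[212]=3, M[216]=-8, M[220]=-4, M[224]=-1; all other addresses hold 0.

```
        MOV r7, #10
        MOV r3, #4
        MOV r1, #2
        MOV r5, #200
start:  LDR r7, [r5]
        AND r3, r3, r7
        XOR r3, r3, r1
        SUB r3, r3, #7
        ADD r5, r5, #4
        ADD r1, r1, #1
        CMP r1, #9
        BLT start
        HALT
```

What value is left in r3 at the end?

-11

after MOV r7, #10: r7=10
after MOV r3, #4: r3=4
after MOV r1, #2: r1=2
after MOV r5, #200: r5=200
after LDR r7, [r5]: r7=M[200]=29
after AND r3, r3, r7: r3=4&29=4
after XOR r3, r3, r1: r3=4^2=6
after SUB r3, r3, #7: r3=6-7=-1
after ADD r5, r5, #4: r5=200+4=204
after ADD r1, r1, #1: r1=2+1=3
CMP r1, #9  (cmp 3,9)
BLT start: taken
after LDR r7, [r5]: r7=M[204]=23
after AND r3, r3, r7: r3=(-1)&23=23
after XOR r3, r3, r1: r3=23^3=20
after SUB r3, r3, #7: r3=20-7=13
after ADD r5, r5, #4: r5=204+4=208
after ADD r1, r1, #1: r1=3+1=4
CMP r1, #9  (cmp 4,9)
BLT start: taken
after LDR r7, [r5]: r7=M[208]=27
after AND r3, r3, r7: r3=13&27=9
after XOR r3, r3, r1: r3=9^4=13
after SUB r3, r3, #7: r3=13-7=6
after ADD r5, r5, #4: r5=208+4=212
after ADD r1, r1, #1: r1=4+1=5
CMP r1, #9  (cmp 5,9)
BLT start: taken
after LDR r7, [r5]: r7=M[212]=3
after AND r3, r3, r7: r3=6&3=2
after XOR r3, r3, r1: r3=2^5=7
after SUB r3, r3, #7: r3=7-7=0
after ADD r5, r5, #4: r5=212+4=216
after ADD r1, r1, #1: r1=5+1=6
CMP r1, #9  (cmp 6,9)
BLT start: taken
after LDR r7, [r5]: r7=M[216]=-8
after AND r3, r3, r7: r3=0&(-8)=0
after XOR r3, r3, r1: r3=0^6=6
after SUB r3, r3, #7: r3=6-7=-1
after ADD r5, r5, #4: r5=216+4=220
after ADD r1, r1, #1: r1=6+1=7
CMP r1, #9  (cmp 7,9)
BLT start: taken
after LDR r7, [r5]: r7=M[220]=-4
after AND r3, r3, r7: r3=(-1)&(-4)=-4
after XOR r3, r3, r1: r3=(-4)^7=-5
after SUB r3, r3, #7: r3=(-5)-7=-12
after ADD r5, r5, #4: r5=220+4=224
after ADD r1, r1, #1: r1=7+1=8
CMP r1, #9  (cmp 8,9)
BLT start: taken
after LDR r7, [r5]: r7=M[224]=-1
after AND r3, r3, r7: r3=(-12)&(-1)=-12
after XOR r3, r3, r1: r3=(-12)^8=-4
after SUB r3, r3, #7: r3=(-4)-7=-11
after ADD r5, r5, #4: r5=224+4=228
after ADD r1, r1, #1: r1=8+1=9
CMP r1, #9  (cmp 9,9)
BLT start: not taken
halt.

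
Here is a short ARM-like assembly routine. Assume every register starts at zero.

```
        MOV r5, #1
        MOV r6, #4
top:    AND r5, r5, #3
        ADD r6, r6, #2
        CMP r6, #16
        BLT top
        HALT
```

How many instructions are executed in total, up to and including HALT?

27

after MOV r5, #1: r5=1
after MOV r6, #4: r6=4
after AND r5, r5, #3: r5=1&3=1
after ADD r6, r6, #2: r6=4+2=6
CMP r6, #16  (cmp 6,16)
BLT top: taken
after AND r5, r5, #3: r5=1&3=1
after ADD r6, r6, #2: r6=6+2=8
CMP r6, #16  (cmp 8,16)
BLT top: taken
after AND r5, r5, #3: r5=1&3=1
after ADD r6, r6, #2: r6=8+2=10
CMP r6, #16  (cmp 10,16)
BLT top: taken
after AND r5, r5, #3: r5=1&3=1
after ADD r6, r6, #2: r6=10+2=12
CMP r6, #16  (cmp 12,16)
BLT top: taken
after AND r5, r5, #3: r5=1&3=1
after ADD r6, r6, #2: r6=12+2=14
CMP r6, #16  (cmp 14,16)
BLT top: taken
after AND r5, r5, #3: r5=1&3=1
after ADD r6, r6, #2: r6=14+2=16
CMP r6, #16  (cmp 16,16)
BLT top: not taken
halt.
Total executed instructions: 27.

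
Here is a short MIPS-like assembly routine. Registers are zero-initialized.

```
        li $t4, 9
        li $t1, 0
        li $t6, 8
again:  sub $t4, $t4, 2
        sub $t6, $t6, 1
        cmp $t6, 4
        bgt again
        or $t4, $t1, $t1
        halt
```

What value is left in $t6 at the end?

4

after li $t4, 9: $t4=9
after li $t1, 0: $t1=0
after li $t6, 8: $t6=8
after sub $t4, $t4, 2: $t4=9-2=7
after sub $t6, $t6, 1: $t6=8-1=7
cmp $t6, 4  (cmp 7,4)
bgt again: taken
after sub $t4, $t4, 2: $t4=7-2=5
after sub $t6, $t6, 1: $t6=7-1=6
cmp $t6, 4  (cmp 6,4)
bgt again: taken
after sub $t4, $t4, 2: $t4=5-2=3
after sub $t6, $t6, 1: $t6=6-1=5
cmp $t6, 4  (cmp 5,4)
bgt again: taken
after sub $t4, $t4, 2: $t4=3-2=1
after sub $t6, $t6, 1: $t6=5-1=4
cmp $t6, 4  (cmp 4,4)
bgt again: not taken
after or $t4, $t1, $t1: $t4=0|0=0
halt.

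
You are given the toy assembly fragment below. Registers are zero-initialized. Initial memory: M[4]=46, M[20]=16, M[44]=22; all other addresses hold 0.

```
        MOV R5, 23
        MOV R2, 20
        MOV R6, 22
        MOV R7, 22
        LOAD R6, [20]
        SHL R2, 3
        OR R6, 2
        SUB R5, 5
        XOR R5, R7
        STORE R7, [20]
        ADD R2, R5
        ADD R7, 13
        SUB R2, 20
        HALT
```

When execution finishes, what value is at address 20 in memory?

MOV R5, 23 → R5=23
MOV R2, 20 → R2=20
MOV R6, 22 → R6=22
MOV R7, 22 → R7=22
LOAD R6, [20] → R6=M[20]=16
SHL R2, 3 → R2=20<<3=160
OR R6, 2 → R6=16|2=18
SUB R5, 5 → R5=23-5=18
XOR R5, R7 → R5=18^22=4
STORE R7, [20] → M[20]=22
ADD R2, R5 → R2=160+4=164
ADD R7, 13 → R7=22+13=35
SUB R2, 20 → R2=164-20=144
halt.

22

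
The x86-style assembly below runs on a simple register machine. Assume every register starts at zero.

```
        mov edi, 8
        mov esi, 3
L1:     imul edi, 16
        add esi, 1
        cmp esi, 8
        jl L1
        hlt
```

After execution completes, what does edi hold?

8388608

edi=8
esi=3
edi=8*16=128
esi=3+1=4
cmp esi, 8  (cmp 4,8)
jl L1: taken
edi=128*16=2048
esi=4+1=5
cmp esi, 8  (cmp 5,8)
jl L1: taken
edi=2048*16=32768
esi=5+1=6
cmp esi, 8  (cmp 6,8)
jl L1: taken
edi=32768*16=524288
esi=6+1=7
cmp esi, 8  (cmp 7,8)
jl L1: taken
edi=524288*16=8388608
esi=7+1=8
cmp esi, 8  (cmp 8,8)
jl L1: not taken
halt.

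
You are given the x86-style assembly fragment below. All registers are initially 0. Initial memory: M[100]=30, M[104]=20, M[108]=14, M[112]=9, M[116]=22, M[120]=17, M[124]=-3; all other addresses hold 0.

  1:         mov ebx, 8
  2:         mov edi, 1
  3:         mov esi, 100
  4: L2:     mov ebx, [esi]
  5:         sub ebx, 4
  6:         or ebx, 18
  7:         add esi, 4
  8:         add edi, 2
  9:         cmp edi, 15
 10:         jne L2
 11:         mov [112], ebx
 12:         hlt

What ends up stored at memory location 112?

-5

ebx=8
edi=1
esi=100
ebx=M[100]=30
ebx=30-4=26
ebx=26|18=26
esi=100+4=104
edi=1+2=3
cmp edi, 15  (cmp 3,15)
jne L2: taken
ebx=M[104]=20
ebx=20-4=16
ebx=16|18=18
esi=104+4=108
edi=3+2=5
cmp edi, 15  (cmp 5,15)
jne L2: taken
ebx=M[108]=14
ebx=14-4=10
ebx=10|18=26
esi=108+4=112
edi=5+2=7
cmp edi, 15  (cmp 7,15)
jne L2: taken
ebx=M[112]=9
ebx=9-4=5
ebx=5|18=23
esi=112+4=116
edi=7+2=9
cmp edi, 15  (cmp 9,15)
jne L2: taken
ebx=M[116]=22
ebx=22-4=18
ebx=18|18=18
esi=116+4=120
edi=9+2=11
cmp edi, 15  (cmp 11,15)
jne L2: taken
ebx=M[120]=17
ebx=17-4=13
ebx=13|18=31
esi=120+4=124
edi=11+2=13
cmp edi, 15  (cmp 13,15)
jne L2: taken
ebx=M[124]=-3
ebx=(-3)-4=-7
ebx=(-7)|18=-5
esi=124+4=128
edi=13+2=15
cmp edi, 15  (cmp 15,15)
jne L2: not taken
mov [112], ebx → M[112]=-5
halt.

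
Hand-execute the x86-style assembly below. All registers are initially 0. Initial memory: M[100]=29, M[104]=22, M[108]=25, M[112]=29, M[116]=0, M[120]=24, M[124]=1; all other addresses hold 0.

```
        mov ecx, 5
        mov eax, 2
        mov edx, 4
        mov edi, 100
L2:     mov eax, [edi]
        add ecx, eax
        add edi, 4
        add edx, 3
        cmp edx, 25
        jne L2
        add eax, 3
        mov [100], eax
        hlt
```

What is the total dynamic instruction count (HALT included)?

ecx=5
eax=2
edx=4
edi=100
eax=M[100]=29
ecx=5+29=34
edi=100+4=104
edx=4+3=7
cmp edx, 25  (cmp 7,25)
jne L2: taken
eax=M[104]=22
ecx=34+22=56
edi=104+4=108
edx=7+3=10
cmp edx, 25  (cmp 10,25)
jne L2: taken
eax=M[108]=25
ecx=56+25=81
edi=108+4=112
edx=10+3=13
cmp edx, 25  (cmp 13,25)
jne L2: taken
eax=M[112]=29
ecx=81+29=110
edi=112+4=116
edx=13+3=16
cmp edx, 25  (cmp 16,25)
jne L2: taken
eax=M[116]=0
ecx=110+0=110
edi=116+4=120
edx=16+3=19
cmp edx, 25  (cmp 19,25)
jne L2: taken
eax=M[120]=24
ecx=110+24=134
edi=120+4=124
edx=19+3=22
cmp edx, 25  (cmp 22,25)
jne L2: taken
eax=M[124]=1
ecx=134+1=135
edi=124+4=128
edx=22+3=25
cmp edx, 25  (cmp 25,25)
jne L2: not taken
eax=1+3=4
mov [100], eax → M[100]=4
halt.
Total executed instructions: 49.

49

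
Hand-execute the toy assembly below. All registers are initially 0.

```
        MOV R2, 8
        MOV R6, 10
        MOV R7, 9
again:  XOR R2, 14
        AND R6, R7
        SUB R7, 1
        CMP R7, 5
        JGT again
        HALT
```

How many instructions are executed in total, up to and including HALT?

24

R2=8
R6=10
R7=9
R2=8^14=6
R6=10&9=8
R7=9-1=8
CMP R7, 5  (cmp 8,5)
JGT again: taken
R2=6^14=8
R6=8&8=8
R7=8-1=7
CMP R7, 5  (cmp 7,5)
JGT again: taken
R2=8^14=6
R6=8&7=0
R7=7-1=6
CMP R7, 5  (cmp 6,5)
JGT again: taken
R2=6^14=8
R6=0&6=0
R7=6-1=5
CMP R7, 5  (cmp 5,5)
JGT again: not taken
halt.
Total executed instructions: 24.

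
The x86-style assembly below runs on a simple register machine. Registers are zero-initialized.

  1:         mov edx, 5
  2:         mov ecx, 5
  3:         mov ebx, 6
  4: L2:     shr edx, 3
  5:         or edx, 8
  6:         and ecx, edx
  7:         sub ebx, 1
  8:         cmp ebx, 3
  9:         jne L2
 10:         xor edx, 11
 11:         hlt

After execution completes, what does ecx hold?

0

after mov edx, 5: edx=5
after mov ecx, 5: ecx=5
after mov ebx, 6: ebx=6
after shr edx, 3: edx=5>>3=0
after or edx, 8: edx=0|8=8
after and ecx, edx: ecx=5&8=0
after sub ebx, 1: ebx=6-1=5
cmp ebx, 3  (cmp 5,3)
jne L2: taken
after shr edx, 3: edx=8>>3=1
after or edx, 8: edx=1|8=9
after and ecx, edx: ecx=0&9=0
after sub ebx, 1: ebx=5-1=4
cmp ebx, 3  (cmp 4,3)
jne L2: taken
after shr edx, 3: edx=9>>3=1
after or edx, 8: edx=1|8=9
after and ecx, edx: ecx=0&9=0
after sub ebx, 1: ebx=4-1=3
cmp ebx, 3  (cmp 3,3)
jne L2: not taken
after xor edx, 11: edx=9^11=2
halt.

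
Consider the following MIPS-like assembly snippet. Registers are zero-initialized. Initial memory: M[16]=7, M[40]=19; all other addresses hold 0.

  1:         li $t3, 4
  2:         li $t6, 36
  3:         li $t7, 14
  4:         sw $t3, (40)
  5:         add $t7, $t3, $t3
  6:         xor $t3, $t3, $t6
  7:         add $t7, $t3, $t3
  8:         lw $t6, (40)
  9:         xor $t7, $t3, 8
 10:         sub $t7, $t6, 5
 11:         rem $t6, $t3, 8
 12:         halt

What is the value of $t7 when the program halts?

after li $t3, 4: $t3=4
after li $t6, 36: $t6=36
after li $t7, 14: $t7=14
sw $t3, (40) → M[40]=4
after add $t7, $t3, $t3: $t7=4+4=8
after xor $t3, $t3, $t6: $t3=4^36=32
after add $t7, $t3, $t3: $t7=32+32=64
after lw $t6, (40): $t6=M[40]=4
after xor $t7, $t3, 8: $t7=32^8=40
after sub $t7, $t6, 5: $t7=4-5=-1
after rem $t6, $t3, 8: $t6=32%8=0
halt.

-1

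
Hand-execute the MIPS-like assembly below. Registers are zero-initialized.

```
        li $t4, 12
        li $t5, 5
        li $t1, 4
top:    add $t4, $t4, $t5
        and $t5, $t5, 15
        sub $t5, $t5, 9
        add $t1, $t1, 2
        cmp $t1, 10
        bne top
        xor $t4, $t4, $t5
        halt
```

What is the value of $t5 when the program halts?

-6

$t4=12
$t5=5
$t1=4
$t4=12+5=17
$t5=5&15=5
$t5=5-9=-4
$t1=4+2=6
cmp $t1, 10  (cmp 6,10)
bne top: taken
$t4=17+(-4)=13
$t5=(-4)&15=12
$t5=12-9=3
$t1=6+2=8
cmp $t1, 10  (cmp 8,10)
bne top: taken
$t4=13+3=16
$t5=3&15=3
$t5=3-9=-6
$t1=8+2=10
cmp $t1, 10  (cmp 10,10)
bne top: not taken
$t4=16^(-6)=-22
halt.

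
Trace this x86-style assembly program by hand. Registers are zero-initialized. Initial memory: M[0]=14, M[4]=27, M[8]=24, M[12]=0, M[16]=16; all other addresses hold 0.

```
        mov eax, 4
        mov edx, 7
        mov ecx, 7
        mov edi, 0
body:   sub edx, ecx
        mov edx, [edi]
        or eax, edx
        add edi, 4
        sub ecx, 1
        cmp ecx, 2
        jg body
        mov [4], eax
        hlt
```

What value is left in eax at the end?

mov eax, 4 → eax=4
mov edx, 7 → edx=7
mov ecx, 7 → ecx=7
mov edi, 0 → edi=0
sub edx, ecx → edx=7-7=0
mov edx, [edi] → edx=M[0]=14
or eax, edx → eax=4|14=14
add edi, 4 → edi=0+4=4
sub ecx, 1 → ecx=7-1=6
cmp ecx, 2  (cmp 6,2)
jg body: taken
sub edx, ecx → edx=14-6=8
mov edx, [edi] → edx=M[4]=27
or eax, edx → eax=14|27=31
add edi, 4 → edi=4+4=8
sub ecx, 1 → ecx=6-1=5
cmp ecx, 2  (cmp 5,2)
jg body: taken
sub edx, ecx → edx=27-5=22
mov edx, [edi] → edx=M[8]=24
or eax, edx → eax=31|24=31
add edi, 4 → edi=8+4=12
sub ecx, 1 → ecx=5-1=4
cmp ecx, 2  (cmp 4,2)
jg body: taken
sub edx, ecx → edx=24-4=20
mov edx, [edi] → edx=M[12]=0
or eax, edx → eax=31|0=31
add edi, 4 → edi=12+4=16
sub ecx, 1 → ecx=4-1=3
cmp ecx, 2  (cmp 3,2)
jg body: taken
sub edx, ecx → edx=0-3=-3
mov edx, [edi] → edx=M[16]=16
or eax, edx → eax=31|16=31
add edi, 4 → edi=16+4=20
sub ecx, 1 → ecx=3-1=2
cmp ecx, 2  (cmp 2,2)
jg body: not taken
mov [4], eax → M[4]=31
halt.

31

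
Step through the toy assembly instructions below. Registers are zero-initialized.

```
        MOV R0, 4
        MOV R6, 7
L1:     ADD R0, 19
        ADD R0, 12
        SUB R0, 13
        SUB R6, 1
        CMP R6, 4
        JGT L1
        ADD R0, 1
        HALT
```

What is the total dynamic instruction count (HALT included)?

after MOV R0, 4: R0=4
after MOV R6, 7: R6=7
after ADD R0, 19: R0=4+19=23
after ADD R0, 12: R0=23+12=35
after SUB R0, 13: R0=35-13=22
after SUB R6, 1: R6=7-1=6
CMP R6, 4  (cmp 6,4)
JGT L1: taken
after ADD R0, 19: R0=22+19=41
after ADD R0, 12: R0=41+12=53
after SUB R0, 13: R0=53-13=40
after SUB R6, 1: R6=6-1=5
CMP R6, 4  (cmp 5,4)
JGT L1: taken
after ADD R0, 19: R0=40+19=59
after ADD R0, 12: R0=59+12=71
after SUB R0, 13: R0=71-13=58
after SUB R6, 1: R6=5-1=4
CMP R6, 4  (cmp 4,4)
JGT L1: not taken
after ADD R0, 1: R0=58+1=59
halt.
Total executed instructions: 22.

22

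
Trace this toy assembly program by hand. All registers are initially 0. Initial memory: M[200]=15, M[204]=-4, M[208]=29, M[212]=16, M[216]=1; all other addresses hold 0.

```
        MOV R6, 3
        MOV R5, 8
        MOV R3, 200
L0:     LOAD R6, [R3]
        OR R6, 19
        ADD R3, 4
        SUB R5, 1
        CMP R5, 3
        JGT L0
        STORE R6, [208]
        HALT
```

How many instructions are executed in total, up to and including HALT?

R6=3
R5=8
R3=200
R6=M[200]=15
R6=15|19=31
R3=200+4=204
R5=8-1=7
CMP R5, 3  (cmp 7,3)
JGT L0: taken
R6=M[204]=-4
R6=(-4)|19=-1
R3=204+4=208
R5=7-1=6
CMP R5, 3  (cmp 6,3)
JGT L0: taken
R6=M[208]=29
R6=29|19=31
R3=208+4=212
R5=6-1=5
CMP R5, 3  (cmp 5,3)
JGT L0: taken
R6=M[212]=16
R6=16|19=19
R3=212+4=216
R5=5-1=4
CMP R5, 3  (cmp 4,3)
JGT L0: taken
R6=M[216]=1
R6=1|19=19
R3=216+4=220
R5=4-1=3
CMP R5, 3  (cmp 3,3)
JGT L0: not taken
STORE R6, [208] → M[208]=19
halt.
Total executed instructions: 35.

35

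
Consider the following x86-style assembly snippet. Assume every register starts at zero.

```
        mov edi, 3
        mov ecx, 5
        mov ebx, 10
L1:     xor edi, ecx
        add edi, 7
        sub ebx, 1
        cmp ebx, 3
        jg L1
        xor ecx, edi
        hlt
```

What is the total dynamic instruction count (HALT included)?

40

after mov edi, 3: edi=3
after mov ecx, 5: ecx=5
after mov ebx, 10: ebx=10
after xor edi, ecx: edi=3^5=6
after add edi, 7: edi=6+7=13
after sub ebx, 1: ebx=10-1=9
cmp ebx, 3  (cmp 9,3)
jg L1: taken
after xor edi, ecx: edi=13^5=8
after add edi, 7: edi=8+7=15
after sub ebx, 1: ebx=9-1=8
cmp ebx, 3  (cmp 8,3)
jg L1: taken
after xor edi, ecx: edi=15^5=10
after add edi, 7: edi=10+7=17
after sub ebx, 1: ebx=8-1=7
cmp ebx, 3  (cmp 7,3)
jg L1: taken
after xor edi, ecx: edi=17^5=20
after add edi, 7: edi=20+7=27
after sub ebx, 1: ebx=7-1=6
cmp ebx, 3  (cmp 6,3)
jg L1: taken
after xor edi, ecx: edi=27^5=30
after add edi, 7: edi=30+7=37
after sub ebx, 1: ebx=6-1=5
cmp ebx, 3  (cmp 5,3)
jg L1: taken
after xor edi, ecx: edi=37^5=32
after add edi, 7: edi=32+7=39
after sub ebx, 1: ebx=5-1=4
cmp ebx, 3  (cmp 4,3)
jg L1: taken
after xor edi, ecx: edi=39^5=34
after add edi, 7: edi=34+7=41
after sub ebx, 1: ebx=4-1=3
cmp ebx, 3  (cmp 3,3)
jg L1: not taken
after xor ecx, edi: ecx=5^41=44
halt.
Total executed instructions: 40.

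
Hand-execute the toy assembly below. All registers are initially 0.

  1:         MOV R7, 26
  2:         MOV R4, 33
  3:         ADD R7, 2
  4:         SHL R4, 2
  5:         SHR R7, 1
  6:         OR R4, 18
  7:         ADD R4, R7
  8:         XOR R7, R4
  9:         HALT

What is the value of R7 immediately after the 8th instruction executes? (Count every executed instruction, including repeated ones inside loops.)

R7=26
R4=33
R7=26+2=28
R4=33<<2=132
R7=28>>1=14
R4=132|18=150
R4=150+14=164
R7=14^164=170
After step 8: R7 = 170.

170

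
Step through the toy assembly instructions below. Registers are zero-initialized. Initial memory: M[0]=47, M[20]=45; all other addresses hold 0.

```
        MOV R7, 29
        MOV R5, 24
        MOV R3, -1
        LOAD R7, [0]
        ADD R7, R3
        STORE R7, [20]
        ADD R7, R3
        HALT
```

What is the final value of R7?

R7=29
R5=24
R3=-1
R7=M[0]=47
R7=47+(-1)=46
STORE R7, [20] → M[20]=46
R7=46+(-1)=45
halt.

45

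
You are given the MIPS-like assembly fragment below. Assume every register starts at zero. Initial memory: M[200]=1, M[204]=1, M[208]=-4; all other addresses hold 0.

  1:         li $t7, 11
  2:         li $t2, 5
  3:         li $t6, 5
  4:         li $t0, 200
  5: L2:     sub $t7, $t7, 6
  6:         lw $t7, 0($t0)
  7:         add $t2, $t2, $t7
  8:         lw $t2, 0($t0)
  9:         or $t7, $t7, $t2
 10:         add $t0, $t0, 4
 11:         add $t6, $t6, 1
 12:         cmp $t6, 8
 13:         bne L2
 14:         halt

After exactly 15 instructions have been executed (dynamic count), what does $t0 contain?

204

li $t7, 11 → $t7=11
li $t2, 5 → $t2=5
li $t6, 5 → $t6=5
li $t0, 200 → $t0=200
sub $t7, $t7, 6 → $t7=11-6=5
lw $t7, 0($t0) → $t7=M[200]=1
add $t2, $t2, $t7 → $t2=5+1=6
lw $t2, 0($t0) → $t2=M[200]=1
or $t7, $t7, $t2 → $t7=1|1=1
add $t0, $t0, 4 → $t0=200+4=204
add $t6, $t6, 1 → $t6=5+1=6
cmp $t6, 8  (cmp 6,8)
bne L2: taken
sub $t7, $t7, 6 → $t7=1-6=-5
lw $t7, 0($t0) → $t7=M[204]=1
After step 15: $t0 = 204.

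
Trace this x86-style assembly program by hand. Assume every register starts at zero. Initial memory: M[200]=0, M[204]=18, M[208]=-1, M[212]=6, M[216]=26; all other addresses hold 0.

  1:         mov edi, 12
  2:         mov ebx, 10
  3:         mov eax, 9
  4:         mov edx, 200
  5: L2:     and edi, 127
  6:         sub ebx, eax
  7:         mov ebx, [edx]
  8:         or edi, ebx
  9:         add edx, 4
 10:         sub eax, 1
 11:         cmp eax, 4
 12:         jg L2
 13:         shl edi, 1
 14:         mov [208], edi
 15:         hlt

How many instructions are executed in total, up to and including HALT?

47

after mov edi, 12: edi=12
after mov ebx, 10: ebx=10
after mov eax, 9: eax=9
after mov edx, 200: edx=200
after and edi, 127: edi=12&127=12
after sub ebx, eax: ebx=10-9=1
after mov ebx, [edx]: ebx=M[200]=0
after or edi, ebx: edi=12|0=12
after add edx, 4: edx=200+4=204
after sub eax, 1: eax=9-1=8
cmp eax, 4  (cmp 8,4)
jg L2: taken
after and edi, 127: edi=12&127=12
after sub ebx, eax: ebx=0-8=-8
after mov ebx, [edx]: ebx=M[204]=18
after or edi, ebx: edi=12|18=30
after add edx, 4: edx=204+4=208
after sub eax, 1: eax=8-1=7
cmp eax, 4  (cmp 7,4)
jg L2: taken
after and edi, 127: edi=30&127=30
after sub ebx, eax: ebx=18-7=11
after mov ebx, [edx]: ebx=M[208]=-1
after or edi, ebx: edi=30|(-1)=-1
after add edx, 4: edx=208+4=212
after sub eax, 1: eax=7-1=6
cmp eax, 4  (cmp 6,4)
jg L2: taken
after and edi, 127: edi=(-1)&127=127
after sub ebx, eax: ebx=(-1)-6=-7
after mov ebx, [edx]: ebx=M[212]=6
after or edi, ebx: edi=127|6=127
after add edx, 4: edx=212+4=216
after sub eax, 1: eax=6-1=5
cmp eax, 4  (cmp 5,4)
jg L2: taken
after and edi, 127: edi=127&127=127
after sub ebx, eax: ebx=6-5=1
after mov ebx, [edx]: ebx=M[216]=26
after or edi, ebx: edi=127|26=127
after add edx, 4: edx=216+4=220
after sub eax, 1: eax=5-1=4
cmp eax, 4  (cmp 4,4)
jg L2: not taken
after shl edi, 1: edi=127<<1=254
mov [208], edi → M[208]=254
halt.
Total executed instructions: 47.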